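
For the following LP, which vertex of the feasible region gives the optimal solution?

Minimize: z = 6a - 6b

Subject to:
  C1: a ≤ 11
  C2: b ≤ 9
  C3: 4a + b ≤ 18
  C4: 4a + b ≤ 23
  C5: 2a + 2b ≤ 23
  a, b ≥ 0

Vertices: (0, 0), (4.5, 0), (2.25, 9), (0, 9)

Evaluate the objective at each vertex of the feasible region:
  z(0, 0) = 0
  z(4.5, 0) = 27
  z(2.25, 9) = -40.5
  z(0, 9) = -54  ←
The minimum is at a = 0, b = 9.

(0, 9)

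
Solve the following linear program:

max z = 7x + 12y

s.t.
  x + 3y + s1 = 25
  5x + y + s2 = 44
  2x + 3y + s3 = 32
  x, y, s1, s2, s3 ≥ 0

Evaluate the objective at each vertex of the feasible region:
  z(0, 0) = 0
  z(8.8, 0) = 61.6
  z(7.692, 5.538) = 120.3
  z(7, 6) = 121  ←
  z(0, 8.333) = 100
The maximum is at x = 7, y = 6.

x = 7, y = 6, z = 121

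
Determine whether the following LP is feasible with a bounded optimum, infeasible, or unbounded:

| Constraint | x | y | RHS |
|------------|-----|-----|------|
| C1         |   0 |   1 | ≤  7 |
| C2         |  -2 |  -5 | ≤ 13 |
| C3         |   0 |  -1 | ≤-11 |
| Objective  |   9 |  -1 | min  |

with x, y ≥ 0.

Infeasible (no feasible solution exists)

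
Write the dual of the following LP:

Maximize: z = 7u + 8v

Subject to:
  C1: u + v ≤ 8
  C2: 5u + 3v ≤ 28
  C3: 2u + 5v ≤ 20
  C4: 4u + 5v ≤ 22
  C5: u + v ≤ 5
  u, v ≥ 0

Primal max cᵀx s.t. Ax ≤ b, x ≥ 0  →  Dual min bᵀy s.t. Aᵀy ≥ c, y ≥ 0.

Minimize: z = 8y1 + 28y2 + 20y3 + 22y4 + 5y5

Subject to:
  y1 + 5y2 + 2y3 + 4y4 + y5 ≥ 7
  y1 + 3y2 + 5y3 + 5y4 + y5 ≥ 8
  y1, y2, y3, y4, y5 ≥ 0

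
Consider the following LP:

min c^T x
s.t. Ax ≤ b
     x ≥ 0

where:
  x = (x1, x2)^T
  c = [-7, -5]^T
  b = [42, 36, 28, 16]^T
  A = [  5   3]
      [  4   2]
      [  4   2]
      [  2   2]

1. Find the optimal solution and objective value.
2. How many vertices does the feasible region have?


1. x1 = 6, x2 = 2, z = -52
2. 4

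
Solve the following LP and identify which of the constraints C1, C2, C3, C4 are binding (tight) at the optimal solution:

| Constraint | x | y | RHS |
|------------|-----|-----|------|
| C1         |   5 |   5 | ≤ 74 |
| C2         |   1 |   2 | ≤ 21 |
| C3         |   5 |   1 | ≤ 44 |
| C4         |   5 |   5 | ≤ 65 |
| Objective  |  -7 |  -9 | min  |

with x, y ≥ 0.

At x = 5, y = 8, compute slack b - a·x for each constraint:
  C1: 74 − 65 = 9  (slack)
  C2: 21 − 21 = 0  (binding)
  C3: 44 − 33 = 11  (slack)
  C4: 65 − 65 = 0  (binding)

Optimal: x = 5, y = 8
Binding: C2, C4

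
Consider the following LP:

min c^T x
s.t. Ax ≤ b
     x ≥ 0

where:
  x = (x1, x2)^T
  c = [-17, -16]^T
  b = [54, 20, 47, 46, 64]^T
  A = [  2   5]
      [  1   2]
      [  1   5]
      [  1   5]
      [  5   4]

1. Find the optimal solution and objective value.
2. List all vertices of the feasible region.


1. x1 = 8, x2 = 6, z = -232
2. (0, 0), (12.8, 0), (8, 6), (2.667, 8.667), (0, 9.2)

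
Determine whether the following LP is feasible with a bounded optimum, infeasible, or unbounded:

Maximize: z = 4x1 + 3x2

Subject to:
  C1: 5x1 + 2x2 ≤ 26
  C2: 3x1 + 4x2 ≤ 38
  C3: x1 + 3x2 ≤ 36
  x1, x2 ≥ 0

Feasible with a bounded optimal solution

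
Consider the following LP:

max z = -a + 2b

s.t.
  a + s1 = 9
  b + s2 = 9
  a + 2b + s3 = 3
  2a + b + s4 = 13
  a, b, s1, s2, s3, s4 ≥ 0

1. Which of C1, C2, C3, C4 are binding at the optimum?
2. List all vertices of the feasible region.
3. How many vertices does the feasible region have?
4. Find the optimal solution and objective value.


1. C3
2. (0, 0), (3, 0), (0, 1.5)
3. 3
4. a = 0, b = 1.5, z = 3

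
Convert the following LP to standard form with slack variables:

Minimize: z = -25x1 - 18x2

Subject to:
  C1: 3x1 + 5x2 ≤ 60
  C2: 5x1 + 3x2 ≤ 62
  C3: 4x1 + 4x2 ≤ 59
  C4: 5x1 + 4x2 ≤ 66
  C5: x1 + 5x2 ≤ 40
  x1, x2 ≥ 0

min z = -25x1 - 18x2

s.t.
  3x1 + 5x2 + s1 = 60
  5x1 + 3x2 + s2 = 62
  4x1 + 4x2 + s3 = 59
  5x1 + 4x2 + s4 = 66
  x1 + 5x2 + s5 = 40
  x1, x2, s1, s2, s3, s4, s5 ≥ 0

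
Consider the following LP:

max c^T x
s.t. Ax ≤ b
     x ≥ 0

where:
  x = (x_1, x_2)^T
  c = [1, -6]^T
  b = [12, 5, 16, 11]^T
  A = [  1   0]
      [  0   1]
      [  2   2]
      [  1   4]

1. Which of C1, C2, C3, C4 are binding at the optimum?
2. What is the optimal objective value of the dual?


1. C3
2. 8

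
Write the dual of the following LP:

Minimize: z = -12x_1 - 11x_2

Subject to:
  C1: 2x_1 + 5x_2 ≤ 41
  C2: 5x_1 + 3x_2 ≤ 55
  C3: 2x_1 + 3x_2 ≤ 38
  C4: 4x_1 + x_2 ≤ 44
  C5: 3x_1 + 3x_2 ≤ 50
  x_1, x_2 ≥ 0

Primal min cᵀx s.t. Ax ≤ b, x ≥ 0  →  Dual max −bᵀy s.t. Aᵀy ≥ −c, y ≥ 0.

Maximize: z = -41y1 - 55y2 - 38y3 - 44y4 - 50y5

Subject to:
  2y1 + 5y2 + 2y3 + 4y4 + 3y5 ≥ 12
  5y1 + 3y2 + 3y3 + y4 + 3y5 ≥ 11
  y1, y2, y3, y4, y5 ≥ 0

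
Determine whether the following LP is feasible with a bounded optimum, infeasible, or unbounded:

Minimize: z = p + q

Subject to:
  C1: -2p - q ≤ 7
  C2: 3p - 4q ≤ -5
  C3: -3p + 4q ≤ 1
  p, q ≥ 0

Infeasible (no feasible solution exists)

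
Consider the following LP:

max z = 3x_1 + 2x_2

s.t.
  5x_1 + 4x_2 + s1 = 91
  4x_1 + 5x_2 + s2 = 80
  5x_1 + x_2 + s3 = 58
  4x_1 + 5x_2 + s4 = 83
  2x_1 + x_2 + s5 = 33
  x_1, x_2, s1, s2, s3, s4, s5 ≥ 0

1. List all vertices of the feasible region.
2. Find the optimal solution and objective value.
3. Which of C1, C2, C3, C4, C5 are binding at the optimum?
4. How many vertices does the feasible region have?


1. (0, 0), (11.6, 0), (10, 8), (0, 16)
2. x_1 = 10, x_2 = 8, z = 46
3. C2, C3
4. 4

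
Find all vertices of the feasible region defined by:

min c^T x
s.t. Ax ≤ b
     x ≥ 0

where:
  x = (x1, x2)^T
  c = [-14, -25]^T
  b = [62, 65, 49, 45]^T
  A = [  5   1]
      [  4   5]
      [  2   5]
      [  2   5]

(0, 0), (12.4, 0), (11.67, 3.667), (10, 5), (0, 9)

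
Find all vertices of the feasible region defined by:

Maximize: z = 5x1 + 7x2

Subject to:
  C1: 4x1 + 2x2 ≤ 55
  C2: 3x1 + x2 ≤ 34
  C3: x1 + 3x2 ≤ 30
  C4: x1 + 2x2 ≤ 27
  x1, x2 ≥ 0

(0, 0), (11.33, 0), (9, 7), (0, 10)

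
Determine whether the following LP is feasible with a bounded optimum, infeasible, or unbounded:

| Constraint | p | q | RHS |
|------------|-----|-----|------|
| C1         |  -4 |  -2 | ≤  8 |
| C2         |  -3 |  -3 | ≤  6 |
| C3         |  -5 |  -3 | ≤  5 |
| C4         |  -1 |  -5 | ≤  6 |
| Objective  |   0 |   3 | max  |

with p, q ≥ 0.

Unbounded (objective can increase without bound)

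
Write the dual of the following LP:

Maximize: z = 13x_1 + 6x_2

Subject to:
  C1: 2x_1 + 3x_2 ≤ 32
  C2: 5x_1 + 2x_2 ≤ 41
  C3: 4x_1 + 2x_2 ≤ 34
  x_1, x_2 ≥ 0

Primal max cᵀx s.t. Ax ≤ b, x ≥ 0  →  Dual min bᵀy s.t. Aᵀy ≥ c, y ≥ 0.

Minimize: z = 32y1 + 41y2 + 34y3

Subject to:
  2y1 + 5y2 + 4y3 ≥ 13
  3y1 + 2y2 + 2y3 ≥ 6
  y1, y2, y3 ≥ 0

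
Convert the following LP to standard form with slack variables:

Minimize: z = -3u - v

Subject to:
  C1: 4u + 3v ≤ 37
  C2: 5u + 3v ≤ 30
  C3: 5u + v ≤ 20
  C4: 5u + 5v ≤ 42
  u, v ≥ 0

min z = -3u - v

s.t.
  4u + 3v + s1 = 37
  5u + 3v + s2 = 30
  5u + v + s3 = 20
  5u + 5v + s4 = 42
  u, v, s1, s2, s3, s4 ≥ 0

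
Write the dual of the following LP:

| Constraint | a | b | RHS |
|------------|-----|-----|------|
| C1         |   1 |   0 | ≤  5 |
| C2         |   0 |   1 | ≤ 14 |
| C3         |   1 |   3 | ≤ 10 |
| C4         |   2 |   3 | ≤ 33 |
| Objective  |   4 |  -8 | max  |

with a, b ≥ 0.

Primal max cᵀx s.t. Ax ≤ b, x ≥ 0  →  Dual min bᵀy s.t. Aᵀy ≥ c, y ≥ 0.

Minimize: z = 5y1 + 14y2 + 10y3 + 33y4

Subject to:
  y1 + y3 + 2y4 ≥ 4
  y2 + 3y3 + 3y4 ≥ -8
  y1, y2, y3, y4 ≥ 0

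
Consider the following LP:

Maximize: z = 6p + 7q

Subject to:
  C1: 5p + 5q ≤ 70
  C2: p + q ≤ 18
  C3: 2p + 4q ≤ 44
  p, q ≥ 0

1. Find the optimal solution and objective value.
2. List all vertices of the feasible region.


1. p = 6, q = 8, z = 92
2. (0, 0), (14, 0), (6, 8), (0, 11)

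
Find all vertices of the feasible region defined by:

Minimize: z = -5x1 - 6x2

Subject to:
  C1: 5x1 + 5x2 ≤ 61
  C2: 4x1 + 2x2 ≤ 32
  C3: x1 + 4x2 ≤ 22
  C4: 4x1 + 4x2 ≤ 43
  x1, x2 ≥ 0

(0, 0), (8, 0), (6, 4), (0, 5.5)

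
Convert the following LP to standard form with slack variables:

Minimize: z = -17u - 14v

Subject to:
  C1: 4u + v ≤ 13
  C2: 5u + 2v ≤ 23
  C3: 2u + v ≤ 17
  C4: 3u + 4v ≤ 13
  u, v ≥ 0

min z = -17u - 14v

s.t.
  4u + v + s1 = 13
  5u + 2v + s2 = 23
  2u + v + s3 = 17
  3u + 4v + s4 = 13
  u, v, s1, s2, s3, s4 ≥ 0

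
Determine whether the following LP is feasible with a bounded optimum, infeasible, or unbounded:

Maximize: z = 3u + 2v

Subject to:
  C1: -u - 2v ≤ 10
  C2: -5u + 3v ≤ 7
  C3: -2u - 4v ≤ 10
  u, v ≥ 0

Unbounded (objective can increase without bound)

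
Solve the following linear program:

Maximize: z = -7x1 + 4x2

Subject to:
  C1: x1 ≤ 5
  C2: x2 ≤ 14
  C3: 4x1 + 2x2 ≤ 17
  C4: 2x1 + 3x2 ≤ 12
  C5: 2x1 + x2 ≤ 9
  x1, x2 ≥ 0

Evaluate the objective at each vertex of the feasible region:
  z(0, 0) = 0
  z(4.25, 0) = -29.75
  z(3.375, 1.75) = -16.62
  z(0, 4) = 16  ←
The maximum is at x1 = 0, x2 = 4.

x1 = 0, x2 = 4, z = 16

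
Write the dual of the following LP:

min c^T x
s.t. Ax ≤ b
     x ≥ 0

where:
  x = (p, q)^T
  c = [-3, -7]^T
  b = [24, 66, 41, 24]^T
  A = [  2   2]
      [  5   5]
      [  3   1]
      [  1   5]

Primal min cᵀx s.t. Ax ≤ b, x ≥ 0  →  Dual max −bᵀy s.t. Aᵀy ≥ −c, y ≥ 0.

Maximize: z = -24y1 - 66y2 - 41y3 - 24y4

Subject to:
  2y1 + 5y2 + 3y3 + y4 ≥ 3
  2y1 + 5y2 + y3 + 5y4 ≥ 7
  y1, y2, y3, y4 ≥ 0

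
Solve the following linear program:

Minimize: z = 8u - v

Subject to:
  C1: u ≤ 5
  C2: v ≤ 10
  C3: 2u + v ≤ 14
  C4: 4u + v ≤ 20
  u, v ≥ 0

Evaluate the objective at each vertex of the feasible region:
  z(0, 0) = 0
  z(5, 0) = 40
  z(3, 8) = 16
  z(2, 10) = 6
  z(0, 10) = -10  ←
The minimum is at u = 0, v = 10.

u = 0, v = 10, z = -10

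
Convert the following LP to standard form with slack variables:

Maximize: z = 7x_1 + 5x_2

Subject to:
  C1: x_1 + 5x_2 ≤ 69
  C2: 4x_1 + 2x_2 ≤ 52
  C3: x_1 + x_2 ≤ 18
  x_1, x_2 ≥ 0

max z = 7x_1 + 5x_2

s.t.
  x_1 + 5x_2 + s1 = 69
  4x_1 + 2x_2 + s2 = 52
  x_1 + x_2 + s3 = 18
  x_1, x_2, s1, s2, s3 ≥ 0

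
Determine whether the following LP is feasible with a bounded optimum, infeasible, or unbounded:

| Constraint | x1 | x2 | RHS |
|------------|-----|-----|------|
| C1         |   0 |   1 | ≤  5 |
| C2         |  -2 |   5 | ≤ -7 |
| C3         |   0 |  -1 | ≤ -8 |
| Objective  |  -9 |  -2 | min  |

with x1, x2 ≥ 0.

Infeasible (no feasible solution exists)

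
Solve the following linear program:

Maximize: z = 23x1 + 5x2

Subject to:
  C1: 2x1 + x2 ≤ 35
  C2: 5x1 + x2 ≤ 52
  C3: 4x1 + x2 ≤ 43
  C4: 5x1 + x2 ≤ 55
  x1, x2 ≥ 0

Evaluate the objective at each vertex of the feasible region:
  z(0, 0) = 0
  z(10.4, 0) = 239.2
  z(9, 7) = 242  ←
  z(4, 27) = 227
  z(0, 35) = 175
The maximum is at x1 = 9, x2 = 7.

x1 = 9, x2 = 7, z = 242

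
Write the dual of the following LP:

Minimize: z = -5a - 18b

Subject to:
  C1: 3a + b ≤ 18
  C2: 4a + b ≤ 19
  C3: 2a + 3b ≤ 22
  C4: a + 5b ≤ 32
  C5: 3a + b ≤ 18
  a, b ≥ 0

Primal min cᵀx s.t. Ax ≤ b, x ≥ 0  →  Dual max −bᵀy s.t. Aᵀy ≥ −c, y ≥ 0.

Maximize: z = -18y1 - 19y2 - 22y3 - 32y4 - 18y5

Subject to:
  3y1 + 4y2 + 2y3 + y4 + 3y5 ≥ 5
  y1 + y2 + 3y3 + 5y4 + y5 ≥ 18
  y1, y2, y3, y4, y5 ≥ 0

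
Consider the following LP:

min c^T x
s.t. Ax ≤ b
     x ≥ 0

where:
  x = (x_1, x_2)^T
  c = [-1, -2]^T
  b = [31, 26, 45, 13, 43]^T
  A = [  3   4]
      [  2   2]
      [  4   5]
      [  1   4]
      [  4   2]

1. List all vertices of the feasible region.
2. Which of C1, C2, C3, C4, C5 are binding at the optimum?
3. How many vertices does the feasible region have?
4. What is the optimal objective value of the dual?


1. (0, 0), (10.33, 0), (9, 1), (0, 3.25)
2. C1, C4
3. 4
4. -11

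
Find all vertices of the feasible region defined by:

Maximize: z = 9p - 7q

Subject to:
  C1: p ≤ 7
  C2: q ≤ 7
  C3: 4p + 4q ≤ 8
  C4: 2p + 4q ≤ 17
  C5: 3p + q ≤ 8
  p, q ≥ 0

(0, 0), (2, 0), (0, 2)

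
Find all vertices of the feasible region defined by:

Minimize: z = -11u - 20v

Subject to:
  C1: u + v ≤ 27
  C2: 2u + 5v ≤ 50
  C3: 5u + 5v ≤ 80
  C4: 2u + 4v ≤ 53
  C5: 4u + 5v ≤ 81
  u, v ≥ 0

(0, 0), (16, 0), (10, 6), (0, 10)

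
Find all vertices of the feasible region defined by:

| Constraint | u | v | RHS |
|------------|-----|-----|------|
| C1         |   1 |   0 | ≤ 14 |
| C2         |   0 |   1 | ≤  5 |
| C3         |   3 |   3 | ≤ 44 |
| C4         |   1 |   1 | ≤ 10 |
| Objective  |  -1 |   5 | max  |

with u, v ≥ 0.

(0, 0), (10, 0), (5, 5), (0, 5)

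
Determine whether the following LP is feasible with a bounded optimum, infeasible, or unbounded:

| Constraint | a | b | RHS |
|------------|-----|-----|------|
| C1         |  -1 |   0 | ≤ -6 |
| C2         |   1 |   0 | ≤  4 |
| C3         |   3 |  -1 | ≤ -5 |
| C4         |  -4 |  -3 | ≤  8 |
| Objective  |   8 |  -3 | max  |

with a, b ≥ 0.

Infeasible (no feasible solution exists)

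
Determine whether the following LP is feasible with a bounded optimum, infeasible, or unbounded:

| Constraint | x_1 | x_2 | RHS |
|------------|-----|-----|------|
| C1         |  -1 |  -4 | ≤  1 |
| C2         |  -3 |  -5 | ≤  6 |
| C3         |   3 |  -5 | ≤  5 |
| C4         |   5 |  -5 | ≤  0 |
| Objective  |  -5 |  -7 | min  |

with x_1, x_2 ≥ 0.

Unbounded (objective can decrease without bound)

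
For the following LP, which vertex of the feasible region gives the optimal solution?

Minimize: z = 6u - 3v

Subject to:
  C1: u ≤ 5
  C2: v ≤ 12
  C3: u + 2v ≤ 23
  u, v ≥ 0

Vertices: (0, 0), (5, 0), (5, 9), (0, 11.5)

Evaluate the objective at each vertex of the feasible region:
  z(0, 0) = 0
  z(5, 0) = 30
  z(5, 9) = 3
  z(0, 11.5) = -34.5  ←
The minimum is at u = 0, v = 11.5.

(0, 11.5)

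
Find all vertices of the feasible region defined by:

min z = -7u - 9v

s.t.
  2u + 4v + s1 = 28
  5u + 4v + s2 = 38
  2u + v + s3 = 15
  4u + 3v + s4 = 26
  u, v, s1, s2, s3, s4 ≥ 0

(0, 0), (6.5, 0), (2, 6), (0, 7)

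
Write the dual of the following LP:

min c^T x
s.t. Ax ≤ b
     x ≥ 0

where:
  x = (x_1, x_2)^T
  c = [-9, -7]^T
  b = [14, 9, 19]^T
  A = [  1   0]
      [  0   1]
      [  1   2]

Primal min cᵀx s.t. Ax ≤ b, x ≥ 0  →  Dual max −bᵀy s.t. Aᵀy ≥ −c, y ≥ 0.

Maximize: z = -14y1 - 9y2 - 19y3

Subject to:
  y1 + y3 ≥ 9
  y2 + 2y3 ≥ 7
  y1, y2, y3 ≥ 0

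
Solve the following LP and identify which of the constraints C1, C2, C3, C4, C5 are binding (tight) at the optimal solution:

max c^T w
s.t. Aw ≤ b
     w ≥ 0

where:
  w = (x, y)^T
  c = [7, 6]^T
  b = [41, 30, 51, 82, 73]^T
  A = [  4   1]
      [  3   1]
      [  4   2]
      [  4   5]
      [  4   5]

At x = 7, y = 9, compute slack b - a·x for each constraint:
  C1: 41 − 37 = 4  (slack)
  C2: 30 − 30 = 0  (binding)
  C3: 51 − 46 = 5  (slack)
  C4: 82 − 73 = 9  (slack)
  C5: 73 − 73 = 0  (binding)

Optimal: x = 7, y = 9
Binding: C2, C5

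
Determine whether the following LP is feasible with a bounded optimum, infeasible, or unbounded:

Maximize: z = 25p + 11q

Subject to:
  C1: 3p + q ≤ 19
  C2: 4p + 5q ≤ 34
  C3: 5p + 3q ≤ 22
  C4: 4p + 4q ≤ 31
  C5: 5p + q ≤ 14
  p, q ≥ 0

Feasible with a bounded optimal solution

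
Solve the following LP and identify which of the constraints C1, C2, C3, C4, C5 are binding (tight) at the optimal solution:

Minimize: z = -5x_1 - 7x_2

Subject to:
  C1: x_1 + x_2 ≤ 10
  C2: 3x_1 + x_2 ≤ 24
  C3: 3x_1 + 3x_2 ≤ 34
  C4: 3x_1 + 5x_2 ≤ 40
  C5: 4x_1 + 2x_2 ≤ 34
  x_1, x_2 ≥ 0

At x_1 = 5, x_2 = 5, compute slack b - a·x for each constraint:
  C1: 10 − 10 = 0  (binding)
  C2: 24 − 20 = 4  (slack)
  C3: 34 − 30 = 4  (slack)
  C4: 40 − 40 = 0  (binding)
  C5: 34 − 30 = 4  (slack)

Optimal: x_1 = 5, x_2 = 5
Binding: C1, C4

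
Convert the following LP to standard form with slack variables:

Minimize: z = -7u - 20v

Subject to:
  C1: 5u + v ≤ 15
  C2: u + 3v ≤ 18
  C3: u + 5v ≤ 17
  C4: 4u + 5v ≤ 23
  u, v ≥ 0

min z = -7u - 20v

s.t.
  5u + v + s1 = 15
  u + 3v + s2 = 18
  u + 5v + s3 = 17
  4u + 5v + s4 = 23
  u, v, s1, s2, s3, s4 ≥ 0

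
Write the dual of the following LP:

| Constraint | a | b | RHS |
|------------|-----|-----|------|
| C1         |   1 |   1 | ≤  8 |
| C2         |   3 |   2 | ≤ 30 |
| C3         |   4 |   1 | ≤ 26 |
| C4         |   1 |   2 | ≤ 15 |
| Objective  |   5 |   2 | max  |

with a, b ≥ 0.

Primal max cᵀx s.t. Ax ≤ b, x ≥ 0  →  Dual min bᵀy s.t. Aᵀy ≥ c, y ≥ 0.

Minimize: z = 8y1 + 30y2 + 26y3 + 15y4

Subject to:
  y1 + 3y2 + 4y3 + y4 ≥ 5
  y1 + 2y2 + y3 + 2y4 ≥ 2
  y1, y2, y3, y4 ≥ 0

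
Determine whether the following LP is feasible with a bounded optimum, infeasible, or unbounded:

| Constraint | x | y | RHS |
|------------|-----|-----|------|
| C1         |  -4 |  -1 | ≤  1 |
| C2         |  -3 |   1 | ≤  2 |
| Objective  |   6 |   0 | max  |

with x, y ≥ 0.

Unbounded (objective can increase without bound)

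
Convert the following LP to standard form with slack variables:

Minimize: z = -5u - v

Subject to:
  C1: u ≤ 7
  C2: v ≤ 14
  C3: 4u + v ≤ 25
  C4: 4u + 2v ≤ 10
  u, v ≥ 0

min z = -5u - v

s.t.
  u + s1 = 7
  v + s2 = 14
  4u + v + s3 = 25
  4u + 2v + s4 = 10
  u, v, s1, s2, s3, s4 ≥ 0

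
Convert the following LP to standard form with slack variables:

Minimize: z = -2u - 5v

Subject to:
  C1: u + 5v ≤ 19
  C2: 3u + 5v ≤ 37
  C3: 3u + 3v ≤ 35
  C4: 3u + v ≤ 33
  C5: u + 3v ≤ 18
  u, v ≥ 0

min z = -2u - 5v

s.t.
  u + 5v + s1 = 19
  3u + 5v + s2 = 37
  3u + 3v + s3 = 35
  3u + v + s4 = 33
  u + 3v + s5 = 18
  u, v, s1, s2, s3, s4, s5 ≥ 0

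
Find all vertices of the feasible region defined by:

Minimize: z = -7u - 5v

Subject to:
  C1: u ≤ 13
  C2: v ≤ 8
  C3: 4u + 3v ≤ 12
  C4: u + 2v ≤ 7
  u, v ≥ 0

(0, 0), (3, 0), (0.6, 3.2), (0, 3.5)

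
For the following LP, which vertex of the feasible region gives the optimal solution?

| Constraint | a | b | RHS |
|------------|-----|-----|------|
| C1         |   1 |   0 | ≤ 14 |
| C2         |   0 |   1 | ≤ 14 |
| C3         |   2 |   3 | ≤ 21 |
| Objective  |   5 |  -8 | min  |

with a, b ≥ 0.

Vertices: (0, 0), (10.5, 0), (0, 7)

Evaluate the objective at each vertex of the feasible region:
  z(0, 0) = 0
  z(10.5, 0) = 52.5
  z(0, 7) = -56  ←
The minimum is at a = 0, b = 7.

(0, 7)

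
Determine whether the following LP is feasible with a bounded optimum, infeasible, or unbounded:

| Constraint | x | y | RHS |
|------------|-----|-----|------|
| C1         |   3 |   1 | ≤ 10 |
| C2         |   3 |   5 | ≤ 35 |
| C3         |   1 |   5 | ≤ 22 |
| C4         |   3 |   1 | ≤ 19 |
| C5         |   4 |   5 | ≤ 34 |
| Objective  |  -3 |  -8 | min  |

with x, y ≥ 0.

Feasible with a bounded optimal solution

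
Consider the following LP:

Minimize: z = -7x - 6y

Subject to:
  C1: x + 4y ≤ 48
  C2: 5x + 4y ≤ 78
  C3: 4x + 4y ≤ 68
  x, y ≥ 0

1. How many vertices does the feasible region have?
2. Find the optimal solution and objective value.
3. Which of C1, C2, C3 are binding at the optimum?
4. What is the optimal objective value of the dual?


1. 5
2. x = 10, y = 7, z = -112
3. C2, C3
4. -112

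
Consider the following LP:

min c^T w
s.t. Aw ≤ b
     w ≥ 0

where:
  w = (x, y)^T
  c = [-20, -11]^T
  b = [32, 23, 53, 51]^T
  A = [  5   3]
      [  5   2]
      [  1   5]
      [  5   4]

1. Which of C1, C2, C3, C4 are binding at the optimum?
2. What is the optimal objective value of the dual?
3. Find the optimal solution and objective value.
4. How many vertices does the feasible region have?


1. C1, C2
2. -119
3. x = 1, y = 9, z = -119
4. 5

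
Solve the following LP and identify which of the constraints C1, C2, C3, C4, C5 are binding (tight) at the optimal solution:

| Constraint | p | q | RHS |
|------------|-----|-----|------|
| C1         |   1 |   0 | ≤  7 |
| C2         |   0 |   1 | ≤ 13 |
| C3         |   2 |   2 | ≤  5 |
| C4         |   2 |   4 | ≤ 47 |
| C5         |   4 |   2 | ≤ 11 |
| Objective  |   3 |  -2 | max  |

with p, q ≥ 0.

At p = 2.5, q = 0, compute slack b - a·x for each constraint:
  C1: 7 − 2.5 = 4.5  (slack)
  C2: 13 − 0 = 13  (slack)
  C3: 5 − 5 = 0  (binding)
  C4: 47 − 5 = 42  (slack)
  C5: 11 − 10 = 1  (slack)

Optimal: p = 2.5, q = 0
Binding: C3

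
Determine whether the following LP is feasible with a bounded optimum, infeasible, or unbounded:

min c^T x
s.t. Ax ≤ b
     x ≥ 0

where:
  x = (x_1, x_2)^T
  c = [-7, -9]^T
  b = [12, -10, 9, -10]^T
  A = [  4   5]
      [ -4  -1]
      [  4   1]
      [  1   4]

Infeasible (no feasible solution exists)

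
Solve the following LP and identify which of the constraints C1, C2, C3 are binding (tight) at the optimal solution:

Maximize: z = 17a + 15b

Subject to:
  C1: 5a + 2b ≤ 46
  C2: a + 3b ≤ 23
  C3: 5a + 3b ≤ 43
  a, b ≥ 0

At a = 5, b = 6, compute slack b - a·x for each constraint:
  C1: 46 − 37 = 9  (slack)
  C2: 23 − 23 = 0  (binding)
  C3: 43 − 43 = 0  (binding)

Optimal: a = 5, b = 6
Binding: C2, C3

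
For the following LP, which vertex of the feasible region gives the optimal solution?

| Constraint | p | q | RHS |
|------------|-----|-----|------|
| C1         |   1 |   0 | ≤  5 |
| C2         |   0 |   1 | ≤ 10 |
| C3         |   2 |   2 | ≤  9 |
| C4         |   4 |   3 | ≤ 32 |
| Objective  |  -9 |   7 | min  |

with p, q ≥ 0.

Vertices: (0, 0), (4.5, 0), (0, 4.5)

Evaluate the objective at each vertex of the feasible region:
  z(0, 0) = 0
  z(4.5, 0) = -40.5  ←
  z(0, 4.5) = 31.5
The minimum is at p = 4.5, q = 0.

(4.5, 0)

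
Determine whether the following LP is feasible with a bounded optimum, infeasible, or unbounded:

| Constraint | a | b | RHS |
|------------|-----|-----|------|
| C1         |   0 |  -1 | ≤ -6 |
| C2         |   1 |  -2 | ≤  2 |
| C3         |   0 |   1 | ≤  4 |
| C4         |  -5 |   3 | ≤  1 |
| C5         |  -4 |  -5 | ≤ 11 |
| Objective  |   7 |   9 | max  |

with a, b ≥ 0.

Infeasible (no feasible solution exists)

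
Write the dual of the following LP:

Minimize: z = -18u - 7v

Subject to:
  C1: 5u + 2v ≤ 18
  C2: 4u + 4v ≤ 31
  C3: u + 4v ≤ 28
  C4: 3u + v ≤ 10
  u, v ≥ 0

Primal min cᵀx s.t. Ax ≤ b, x ≥ 0  →  Dual max −bᵀy s.t. Aᵀy ≥ −c, y ≥ 0.

Maximize: z = -18y1 - 31y2 - 28y3 - 10y4

Subject to:
  5y1 + 4y2 + y3 + 3y4 ≥ 18
  2y1 + 4y2 + 4y3 + y4 ≥ 7
  y1, y2, y3, y4 ≥ 0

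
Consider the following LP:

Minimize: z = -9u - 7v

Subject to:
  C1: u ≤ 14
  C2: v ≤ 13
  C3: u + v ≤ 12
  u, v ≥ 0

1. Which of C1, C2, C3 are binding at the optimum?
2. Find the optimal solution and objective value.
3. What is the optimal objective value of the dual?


1. C3
2. u = 12, v = 0, z = -108
3. -108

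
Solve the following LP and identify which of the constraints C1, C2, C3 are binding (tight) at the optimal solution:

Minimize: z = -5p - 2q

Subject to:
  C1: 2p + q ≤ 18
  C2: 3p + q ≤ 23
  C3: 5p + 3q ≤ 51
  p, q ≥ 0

At p = 5, q = 8, compute slack b - a·x for each constraint:
  C1: 18 − 18 = 0  (binding)
  C2: 23 − 23 = 0  (binding)
  C3: 51 − 49 = 2  (slack)

Optimal: p = 5, q = 8
Binding: C1, C2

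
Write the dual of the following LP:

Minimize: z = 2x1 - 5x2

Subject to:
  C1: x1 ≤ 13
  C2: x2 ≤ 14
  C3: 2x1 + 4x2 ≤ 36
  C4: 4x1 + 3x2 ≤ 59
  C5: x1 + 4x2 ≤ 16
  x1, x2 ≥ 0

Primal min cᵀx s.t. Ax ≤ b, x ≥ 0  →  Dual max −bᵀy s.t. Aᵀy ≥ −c, y ≥ 0.

Maximize: z = -13y1 - 14y2 - 36y3 - 59y4 - 16y5

Subject to:
  y1 + 2y3 + 4y4 + y5 ≥ -2
  y2 + 4y3 + 3y4 + 4y5 ≥ 5
  y1, y2, y3, y4, y5 ≥ 0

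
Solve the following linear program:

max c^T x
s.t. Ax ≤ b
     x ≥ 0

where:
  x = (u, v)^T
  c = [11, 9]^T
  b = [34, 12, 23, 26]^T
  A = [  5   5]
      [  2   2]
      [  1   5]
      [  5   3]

Evaluate the objective at each vertex of the feasible region:
  z(0, 0) = 0
  z(5.2, 0) = 57.2
  z(4, 2) = 62  ←
  z(1.75, 4.25) = 57.5
  z(0, 4.6) = 41.4
The maximum is at u = 4, v = 2.

u = 4, v = 2, z = 62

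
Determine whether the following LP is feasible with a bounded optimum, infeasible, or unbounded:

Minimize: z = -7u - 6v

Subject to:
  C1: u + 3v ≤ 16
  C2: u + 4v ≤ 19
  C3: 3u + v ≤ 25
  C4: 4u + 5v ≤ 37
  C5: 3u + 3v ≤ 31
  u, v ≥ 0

Feasible with a bounded optimal solution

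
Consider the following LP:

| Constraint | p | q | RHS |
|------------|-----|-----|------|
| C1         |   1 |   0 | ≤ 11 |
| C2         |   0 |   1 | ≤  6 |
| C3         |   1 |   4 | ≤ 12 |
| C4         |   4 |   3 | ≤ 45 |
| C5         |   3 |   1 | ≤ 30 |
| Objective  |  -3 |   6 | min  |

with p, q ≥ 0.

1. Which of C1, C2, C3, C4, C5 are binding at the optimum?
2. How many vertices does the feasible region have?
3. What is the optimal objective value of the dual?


1. C5
2. 4
3. -30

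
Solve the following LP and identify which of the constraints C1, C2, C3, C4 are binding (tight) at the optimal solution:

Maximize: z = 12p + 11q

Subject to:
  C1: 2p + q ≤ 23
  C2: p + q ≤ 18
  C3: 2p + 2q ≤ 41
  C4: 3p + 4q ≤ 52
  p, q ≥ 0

At p = 8, q = 7, compute slack b - a·x for each constraint:
  C1: 23 − 23 = 0  (binding)
  C2: 18 − 15 = 3  (slack)
  C3: 41 − 30 = 11  (slack)
  C4: 52 − 52 = 0  (binding)

Optimal: p = 8, q = 7
Binding: C1, C4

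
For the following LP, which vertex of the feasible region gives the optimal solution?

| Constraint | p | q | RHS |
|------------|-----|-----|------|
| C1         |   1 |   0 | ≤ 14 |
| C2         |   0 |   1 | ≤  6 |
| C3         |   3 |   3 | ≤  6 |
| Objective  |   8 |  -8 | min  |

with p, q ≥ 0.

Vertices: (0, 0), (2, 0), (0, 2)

Evaluate the objective at each vertex of the feasible region:
  z(0, 0) = 0
  z(2, 0) = 16
  z(0, 2) = -16  ←
The minimum is at p = 0, q = 2.

(0, 2)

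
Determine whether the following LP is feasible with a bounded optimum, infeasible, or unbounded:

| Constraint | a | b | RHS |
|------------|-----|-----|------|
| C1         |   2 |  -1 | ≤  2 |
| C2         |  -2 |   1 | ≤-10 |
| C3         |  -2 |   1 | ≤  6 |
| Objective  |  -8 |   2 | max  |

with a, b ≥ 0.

Infeasible (no feasible solution exists)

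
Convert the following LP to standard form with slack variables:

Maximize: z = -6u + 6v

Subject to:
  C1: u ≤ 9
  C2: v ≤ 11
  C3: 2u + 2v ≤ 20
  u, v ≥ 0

max z = -6u + 6v

s.t.
  u + s1 = 9
  v + s2 = 11
  2u + 2v + s3 = 20
  u, v, s1, s2, s3 ≥ 0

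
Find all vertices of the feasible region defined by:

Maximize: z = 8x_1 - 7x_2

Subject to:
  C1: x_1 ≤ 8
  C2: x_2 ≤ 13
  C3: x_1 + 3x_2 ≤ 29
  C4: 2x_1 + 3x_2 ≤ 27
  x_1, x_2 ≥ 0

(0, 0), (8, 0), (8, 3.667), (0, 9)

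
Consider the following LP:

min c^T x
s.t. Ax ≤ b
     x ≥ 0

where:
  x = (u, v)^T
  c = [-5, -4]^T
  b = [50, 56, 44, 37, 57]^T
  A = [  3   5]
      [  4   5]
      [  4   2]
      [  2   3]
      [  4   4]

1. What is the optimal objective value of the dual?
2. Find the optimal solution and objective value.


1. -61
2. u = 9, v = 4, z = -61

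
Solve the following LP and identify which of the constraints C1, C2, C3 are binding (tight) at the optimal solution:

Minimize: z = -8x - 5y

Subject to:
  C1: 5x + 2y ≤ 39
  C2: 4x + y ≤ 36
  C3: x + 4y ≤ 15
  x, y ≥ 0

At x = 7, y = 2, compute slack b - a·x for each constraint:
  C1: 39 − 39 = 0  (binding)
  C2: 36 − 30 = 6  (slack)
  C3: 15 − 15 = 0  (binding)

Optimal: x = 7, y = 2
Binding: C1, C3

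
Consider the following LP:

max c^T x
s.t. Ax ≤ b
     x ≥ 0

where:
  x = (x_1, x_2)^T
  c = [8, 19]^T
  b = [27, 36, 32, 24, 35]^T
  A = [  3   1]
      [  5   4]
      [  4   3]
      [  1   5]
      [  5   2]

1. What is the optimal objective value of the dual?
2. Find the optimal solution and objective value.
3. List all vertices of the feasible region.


1. 108
2. x_1 = 4, x_2 = 4, z = 108
3. (0, 0), (7, 0), (6.8, 0.5), (4, 4), (0, 4.8)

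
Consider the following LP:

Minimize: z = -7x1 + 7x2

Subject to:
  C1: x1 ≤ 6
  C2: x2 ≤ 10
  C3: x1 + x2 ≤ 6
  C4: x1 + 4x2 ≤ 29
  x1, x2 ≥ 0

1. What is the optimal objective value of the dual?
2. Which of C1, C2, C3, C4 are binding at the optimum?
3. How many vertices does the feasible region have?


1. -42
2. C1, C3
3. 3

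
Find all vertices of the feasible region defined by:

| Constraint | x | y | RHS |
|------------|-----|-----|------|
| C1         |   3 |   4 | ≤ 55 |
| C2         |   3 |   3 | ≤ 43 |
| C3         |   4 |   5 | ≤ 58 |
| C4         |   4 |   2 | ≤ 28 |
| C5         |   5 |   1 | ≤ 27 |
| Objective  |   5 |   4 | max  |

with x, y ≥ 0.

(0, 0), (5.4, 0), (4.333, 5.333), (2, 10), (0, 11.6)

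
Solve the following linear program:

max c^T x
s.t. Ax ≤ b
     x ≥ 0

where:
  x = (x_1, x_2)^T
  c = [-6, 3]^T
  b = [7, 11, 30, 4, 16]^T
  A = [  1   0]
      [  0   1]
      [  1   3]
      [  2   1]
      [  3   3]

Evaluate the objective at each vertex of the feasible region:
  z(0, 0) = 0
  z(2, 0) = -12
  z(0, 4) = 12  ←
The maximum is at x_1 = 0, x_2 = 4.

x_1 = 0, x_2 = 4, z = 12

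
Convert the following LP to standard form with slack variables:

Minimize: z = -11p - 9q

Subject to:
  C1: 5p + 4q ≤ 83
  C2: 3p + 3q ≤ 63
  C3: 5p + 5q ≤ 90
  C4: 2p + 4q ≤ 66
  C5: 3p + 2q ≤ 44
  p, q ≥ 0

min z = -11p - 9q

s.t.
  5p + 4q + s1 = 83
  3p + 3q + s2 = 63
  5p + 5q + s3 = 90
  2p + 4q + s4 = 66
  3p + 2q + s5 = 44
  p, q, s1, s2, s3, s4, s5 ≥ 0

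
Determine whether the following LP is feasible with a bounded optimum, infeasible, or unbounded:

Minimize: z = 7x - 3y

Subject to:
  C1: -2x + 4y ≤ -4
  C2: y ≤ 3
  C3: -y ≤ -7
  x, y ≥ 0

Infeasible (no feasible solution exists)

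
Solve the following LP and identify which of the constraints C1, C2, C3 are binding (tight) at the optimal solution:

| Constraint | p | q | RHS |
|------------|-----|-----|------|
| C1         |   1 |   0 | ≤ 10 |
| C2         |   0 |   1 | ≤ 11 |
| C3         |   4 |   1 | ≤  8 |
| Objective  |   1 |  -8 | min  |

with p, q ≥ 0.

At p = 0, q = 8, compute slack b - a·x for each constraint:
  C1: 10 − 0 = 10  (slack)
  C2: 11 − 8 = 3  (slack)
  C3: 8 − 8 = 0  (binding)

Optimal: p = 0, q = 8
Binding: C3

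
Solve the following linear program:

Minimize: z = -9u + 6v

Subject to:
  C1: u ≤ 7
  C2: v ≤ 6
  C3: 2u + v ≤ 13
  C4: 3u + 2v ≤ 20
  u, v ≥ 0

Evaluate the objective at each vertex of the feasible region:
  z(0, 0) = 0
  z(6.5, 0) = -58.5  ←
  z(6, 1) = -48
  z(2.667, 6) = 12
  z(0, 6) = 36
The minimum is at u = 6.5, v = 0.

u = 6.5, v = 0, z = -58.5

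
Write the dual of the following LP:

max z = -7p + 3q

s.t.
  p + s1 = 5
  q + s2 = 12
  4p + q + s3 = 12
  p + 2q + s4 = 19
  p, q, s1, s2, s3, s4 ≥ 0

Primal max cᵀx s.t. Ax ≤ b, x ≥ 0  →  Dual min bᵀy s.t. Aᵀy ≥ c, y ≥ 0.

Minimize: z = 5y1 + 12y2 + 12y3 + 19y4

Subject to:
  y1 + 4y3 + y4 ≥ -7
  y2 + y3 + 2y4 ≥ 3
  y1, y2, y3, y4 ≥ 0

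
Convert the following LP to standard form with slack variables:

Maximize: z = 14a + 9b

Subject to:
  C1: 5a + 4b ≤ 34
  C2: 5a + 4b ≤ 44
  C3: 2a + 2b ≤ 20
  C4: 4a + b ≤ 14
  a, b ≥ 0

max z = 14a + 9b

s.t.
  5a + 4b + s1 = 34
  5a + 4b + s2 = 44
  2a + 2b + s3 = 20
  4a + b + s4 = 14
  a, b, s1, s2, s3, s4 ≥ 0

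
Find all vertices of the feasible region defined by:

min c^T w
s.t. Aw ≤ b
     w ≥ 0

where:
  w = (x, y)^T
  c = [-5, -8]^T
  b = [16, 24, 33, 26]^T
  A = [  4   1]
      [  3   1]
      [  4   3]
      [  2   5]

(0, 0), (4, 0), (3, 4), (0, 5.2)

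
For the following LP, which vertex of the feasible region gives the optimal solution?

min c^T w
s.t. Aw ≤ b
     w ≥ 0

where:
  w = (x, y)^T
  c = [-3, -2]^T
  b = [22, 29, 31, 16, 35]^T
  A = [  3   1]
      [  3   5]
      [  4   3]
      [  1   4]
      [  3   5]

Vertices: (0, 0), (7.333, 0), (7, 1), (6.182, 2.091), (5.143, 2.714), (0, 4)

Evaluate the objective at each vertex of the feasible region:
  z(0, 0) = 0
  z(7.333, 0) = -22
  z(7, 1) = -23  ←
  z(6.182, 2.091) = -22.73
  z(5.143, 2.714) = -20.86
  z(0, 4) = -8
The minimum is at x = 7, y = 1.

(7, 1)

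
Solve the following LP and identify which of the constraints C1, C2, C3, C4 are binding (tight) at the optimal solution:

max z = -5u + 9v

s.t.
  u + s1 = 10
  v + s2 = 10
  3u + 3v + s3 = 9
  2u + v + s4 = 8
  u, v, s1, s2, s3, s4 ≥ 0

At u = 0, v = 3, compute slack b - a·x for each constraint:
  C1: 10 − 0 = 10  (slack)
  C2: 10 − 3 = 7  (slack)
  C3: 9 − 9 = 0  (binding)
  C4: 8 − 3 = 5  (slack)

Optimal: u = 0, v = 3
Binding: C3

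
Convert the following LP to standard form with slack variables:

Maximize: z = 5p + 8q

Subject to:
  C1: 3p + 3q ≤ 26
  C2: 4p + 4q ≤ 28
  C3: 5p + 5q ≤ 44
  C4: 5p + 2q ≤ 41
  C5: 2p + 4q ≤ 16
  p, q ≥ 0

max z = 5p + 8q

s.t.
  3p + 3q + s1 = 26
  4p + 4q + s2 = 28
  5p + 5q + s3 = 44
  5p + 2q + s4 = 41
  2p + 4q + s5 = 16
  p, q, s1, s2, s3, s4, s5 ≥ 0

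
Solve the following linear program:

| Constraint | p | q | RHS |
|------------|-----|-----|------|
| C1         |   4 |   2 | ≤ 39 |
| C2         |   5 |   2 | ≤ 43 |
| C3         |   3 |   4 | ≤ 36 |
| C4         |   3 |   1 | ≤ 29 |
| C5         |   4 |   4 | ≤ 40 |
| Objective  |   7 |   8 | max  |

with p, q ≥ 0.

Evaluate the objective at each vertex of the feasible region:
  z(0, 0) = 0
  z(8.6, 0) = 60.2
  z(7.667, 2.333) = 72.33
  z(4, 6) = 76  ←
  z(0, 9) = 72
The maximum is at p = 4, q = 6.

p = 4, q = 6, z = 76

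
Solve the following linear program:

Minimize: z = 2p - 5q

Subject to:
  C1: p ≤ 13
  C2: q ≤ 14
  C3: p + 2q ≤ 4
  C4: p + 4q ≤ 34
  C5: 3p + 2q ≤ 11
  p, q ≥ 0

Evaluate the objective at each vertex of the feasible region:
  z(0, 0) = 0
  z(3.667, 0) = 7.333
  z(3.5, 0.25) = 5.75
  z(0, 2) = -10  ←
The minimum is at p = 0, q = 2.

p = 0, q = 2, z = -10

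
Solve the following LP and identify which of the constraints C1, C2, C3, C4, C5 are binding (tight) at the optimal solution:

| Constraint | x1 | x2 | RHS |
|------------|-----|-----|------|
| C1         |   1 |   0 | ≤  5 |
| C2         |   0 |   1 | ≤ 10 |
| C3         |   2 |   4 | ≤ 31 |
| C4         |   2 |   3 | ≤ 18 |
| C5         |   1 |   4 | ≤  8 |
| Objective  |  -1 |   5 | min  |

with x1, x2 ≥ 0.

At x1 = 5, x2 = 0, compute slack b - a·x for each constraint:
  C1: 5 − 5 = 0  (binding)
  C2: 10 − 0 = 10  (slack)
  C3: 31 − 10 = 21  (slack)
  C4: 18 − 10 = 8  (slack)
  C5: 8 − 5 = 3  (slack)

Optimal: x1 = 5, x2 = 0
Binding: C1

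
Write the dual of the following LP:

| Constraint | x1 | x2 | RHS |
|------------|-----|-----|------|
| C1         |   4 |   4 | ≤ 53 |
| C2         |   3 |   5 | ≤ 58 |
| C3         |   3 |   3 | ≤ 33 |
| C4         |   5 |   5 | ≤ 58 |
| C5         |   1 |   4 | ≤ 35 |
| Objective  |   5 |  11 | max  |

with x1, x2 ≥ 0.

Primal max cᵀx s.t. Ax ≤ b, x ≥ 0  →  Dual min bᵀy s.t. Aᵀy ≥ c, y ≥ 0.

Minimize: z = 53y1 + 58y2 + 33y3 + 58y4 + 35y5

Subject to:
  4y1 + 3y2 + 3y3 + 5y4 + y5 ≥ 5
  4y1 + 5y2 + 3y3 + 5y4 + 4y5 ≥ 11
  y1, y2, y3, y4, y5 ≥ 0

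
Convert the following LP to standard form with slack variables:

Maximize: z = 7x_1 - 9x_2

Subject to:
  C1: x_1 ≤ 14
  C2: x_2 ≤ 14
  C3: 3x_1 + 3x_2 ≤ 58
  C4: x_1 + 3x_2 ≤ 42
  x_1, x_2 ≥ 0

max z = 7x_1 - 9x_2

s.t.
  x_1 + s1 = 14
  x_2 + s2 = 14
  3x_1 + 3x_2 + s3 = 58
  x_1 + 3x_2 + s4 = 42
  x_1, x_2, s1, s2, s3, s4 ≥ 0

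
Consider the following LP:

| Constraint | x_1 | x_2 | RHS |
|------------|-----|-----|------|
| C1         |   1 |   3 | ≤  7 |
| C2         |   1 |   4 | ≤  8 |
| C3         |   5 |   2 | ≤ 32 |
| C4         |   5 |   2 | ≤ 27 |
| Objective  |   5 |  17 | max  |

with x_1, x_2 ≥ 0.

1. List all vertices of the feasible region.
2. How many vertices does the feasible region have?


1. (0, 0), (5.4, 0), (5.154, 0.6154), (4, 1), (0, 2)
2. 5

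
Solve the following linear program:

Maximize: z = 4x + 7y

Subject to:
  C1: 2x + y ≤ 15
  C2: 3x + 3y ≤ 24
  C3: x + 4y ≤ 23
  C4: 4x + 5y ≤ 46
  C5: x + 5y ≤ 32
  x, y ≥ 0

Evaluate the objective at each vertex of the feasible region:
  z(0, 0) = 0
  z(7.5, 0) = 30
  z(7, 1) = 35
  z(3, 5) = 47  ←
  z(0, 5.75) = 40.25
The maximum is at x = 3, y = 5.

x = 3, y = 5, z = 47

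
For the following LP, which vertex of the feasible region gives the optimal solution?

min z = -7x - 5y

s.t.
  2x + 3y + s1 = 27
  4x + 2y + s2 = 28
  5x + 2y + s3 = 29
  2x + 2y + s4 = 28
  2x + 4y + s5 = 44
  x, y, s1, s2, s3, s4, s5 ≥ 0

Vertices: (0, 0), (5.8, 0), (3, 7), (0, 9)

Evaluate the objective at each vertex of the feasible region:
  z(0, 0) = 0
  z(5.8, 0) = -40.6
  z(3, 7) = -56  ←
  z(0, 9) = -45
The minimum is at x = 3, y = 7.

(3, 7)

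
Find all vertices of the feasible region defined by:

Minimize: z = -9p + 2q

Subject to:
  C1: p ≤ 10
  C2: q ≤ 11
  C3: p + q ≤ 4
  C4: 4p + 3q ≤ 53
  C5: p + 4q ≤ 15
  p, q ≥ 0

(0, 0), (4, 0), (0.3333, 3.667), (0, 3.75)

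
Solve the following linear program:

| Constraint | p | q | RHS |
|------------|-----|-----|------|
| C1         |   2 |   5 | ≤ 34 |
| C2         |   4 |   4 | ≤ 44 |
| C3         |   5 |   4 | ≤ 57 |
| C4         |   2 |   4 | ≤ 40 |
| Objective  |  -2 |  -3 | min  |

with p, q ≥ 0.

Evaluate the objective at each vertex of the feasible region:
  z(0, 0) = 0
  z(11, 0) = -22
  z(7, 4) = -26  ←
  z(0, 6.8) = -20.4
The minimum is at p = 7, q = 4.

p = 7, q = 4, z = -26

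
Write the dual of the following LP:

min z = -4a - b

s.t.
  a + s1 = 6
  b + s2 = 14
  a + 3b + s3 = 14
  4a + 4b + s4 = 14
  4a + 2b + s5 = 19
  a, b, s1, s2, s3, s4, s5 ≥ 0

Primal min cᵀx s.t. Ax ≤ b, x ≥ 0  →  Dual max −bᵀy s.t. Aᵀy ≥ −c, y ≥ 0.

Maximize: z = -6y1 - 14y2 - 14y3 - 14y4 - 19y5

Subject to:
  y1 + y3 + 4y4 + 4y5 ≥ 4
  y2 + 3y3 + 4y4 + 2y5 ≥ 1
  y1, y2, y3, y4, y5 ≥ 0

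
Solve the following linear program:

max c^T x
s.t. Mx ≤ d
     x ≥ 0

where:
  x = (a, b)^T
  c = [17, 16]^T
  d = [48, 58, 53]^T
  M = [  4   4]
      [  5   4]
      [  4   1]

Evaluate the objective at each vertex of the feasible region:
  z(0, 0) = 0
  z(11.6, 0) = 197.2
  z(10, 2) = 202  ←
  z(0, 12) = 192
The maximum is at a = 10, b = 2.

a = 10, b = 2, z = 202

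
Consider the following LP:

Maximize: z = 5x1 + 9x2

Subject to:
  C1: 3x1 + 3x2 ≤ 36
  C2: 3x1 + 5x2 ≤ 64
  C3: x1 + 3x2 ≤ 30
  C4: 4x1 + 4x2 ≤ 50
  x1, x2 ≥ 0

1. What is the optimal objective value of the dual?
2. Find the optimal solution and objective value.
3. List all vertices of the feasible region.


1. 96
2. x1 = 3, x2 = 9, z = 96
3. (0, 0), (12, 0), (3, 9), (0, 10)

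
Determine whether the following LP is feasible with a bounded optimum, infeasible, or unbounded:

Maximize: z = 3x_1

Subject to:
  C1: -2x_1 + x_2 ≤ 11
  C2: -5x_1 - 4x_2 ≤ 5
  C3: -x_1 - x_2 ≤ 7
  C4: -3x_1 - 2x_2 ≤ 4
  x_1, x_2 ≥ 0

Unbounded (objective can increase without bound)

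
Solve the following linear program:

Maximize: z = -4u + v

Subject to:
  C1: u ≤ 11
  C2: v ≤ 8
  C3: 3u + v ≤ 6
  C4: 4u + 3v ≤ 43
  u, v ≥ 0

Evaluate the objective at each vertex of the feasible region:
  z(0, 0) = 0
  z(2, 0) = -8
  z(0, 6) = 6  ←
The maximum is at u = 0, v = 6.

u = 0, v = 6, z = 6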